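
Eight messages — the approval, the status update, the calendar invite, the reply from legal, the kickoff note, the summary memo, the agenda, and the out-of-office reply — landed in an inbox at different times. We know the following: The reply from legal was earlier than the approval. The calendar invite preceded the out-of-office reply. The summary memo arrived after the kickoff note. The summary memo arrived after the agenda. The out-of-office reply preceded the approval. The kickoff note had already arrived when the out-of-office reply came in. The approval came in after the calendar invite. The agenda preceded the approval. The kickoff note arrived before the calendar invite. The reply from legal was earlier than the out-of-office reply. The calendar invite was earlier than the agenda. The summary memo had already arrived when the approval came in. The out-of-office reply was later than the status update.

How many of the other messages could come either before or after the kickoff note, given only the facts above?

Forced after the kickoff note: the agenda, the approval, the calendar invite, the out-of-office reply, and the summary memo.
That leaves the reply from legal and the status update with no forced order relative to the kickoff note — 2.

2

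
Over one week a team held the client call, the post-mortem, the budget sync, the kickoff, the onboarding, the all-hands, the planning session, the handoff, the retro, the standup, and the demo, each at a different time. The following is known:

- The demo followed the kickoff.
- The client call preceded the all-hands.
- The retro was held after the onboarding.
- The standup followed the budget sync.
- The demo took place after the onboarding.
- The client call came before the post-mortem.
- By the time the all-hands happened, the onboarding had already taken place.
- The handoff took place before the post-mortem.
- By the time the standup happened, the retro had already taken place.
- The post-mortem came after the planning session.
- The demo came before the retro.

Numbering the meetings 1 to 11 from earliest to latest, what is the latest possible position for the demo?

9

The demo must come before the retro and the standup — 2 meetings forced after it.
Everything else can be placed before the demo in some valid order, so the demo can sit as late as position 11 − 2 = 9.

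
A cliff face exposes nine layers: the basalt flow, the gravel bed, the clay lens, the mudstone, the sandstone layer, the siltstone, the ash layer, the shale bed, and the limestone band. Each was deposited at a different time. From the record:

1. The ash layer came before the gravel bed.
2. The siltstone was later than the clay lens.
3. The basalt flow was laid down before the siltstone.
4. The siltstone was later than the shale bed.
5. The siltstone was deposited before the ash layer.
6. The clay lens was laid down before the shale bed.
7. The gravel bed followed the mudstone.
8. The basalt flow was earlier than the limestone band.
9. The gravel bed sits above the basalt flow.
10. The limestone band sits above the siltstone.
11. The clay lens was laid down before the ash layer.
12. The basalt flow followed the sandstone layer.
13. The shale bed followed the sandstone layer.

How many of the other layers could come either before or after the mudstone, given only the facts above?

7

Forced after the mudstone: the gravel bed.
That leaves the ash layer, the basalt flow, the clay lens, the limestone band, the sandstone layer, the shale bed, and the siltstone with no forced order relative to the mudstone — 7.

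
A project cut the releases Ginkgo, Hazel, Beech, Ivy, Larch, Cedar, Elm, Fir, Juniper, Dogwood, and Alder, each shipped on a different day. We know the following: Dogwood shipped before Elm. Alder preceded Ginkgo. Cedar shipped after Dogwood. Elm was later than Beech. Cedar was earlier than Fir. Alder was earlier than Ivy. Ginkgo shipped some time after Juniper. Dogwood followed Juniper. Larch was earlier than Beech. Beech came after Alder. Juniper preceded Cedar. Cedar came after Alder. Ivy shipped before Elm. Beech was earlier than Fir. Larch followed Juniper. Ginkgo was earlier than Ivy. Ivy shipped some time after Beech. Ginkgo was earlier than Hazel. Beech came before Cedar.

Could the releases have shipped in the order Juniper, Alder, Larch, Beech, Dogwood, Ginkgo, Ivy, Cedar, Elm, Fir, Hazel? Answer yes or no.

yes

Check each stated constraint against the proposed order — e.g. Alder is ahead of Cedar; Juniper is ahead of Cedar. Every pair is in the required order; nothing is violated.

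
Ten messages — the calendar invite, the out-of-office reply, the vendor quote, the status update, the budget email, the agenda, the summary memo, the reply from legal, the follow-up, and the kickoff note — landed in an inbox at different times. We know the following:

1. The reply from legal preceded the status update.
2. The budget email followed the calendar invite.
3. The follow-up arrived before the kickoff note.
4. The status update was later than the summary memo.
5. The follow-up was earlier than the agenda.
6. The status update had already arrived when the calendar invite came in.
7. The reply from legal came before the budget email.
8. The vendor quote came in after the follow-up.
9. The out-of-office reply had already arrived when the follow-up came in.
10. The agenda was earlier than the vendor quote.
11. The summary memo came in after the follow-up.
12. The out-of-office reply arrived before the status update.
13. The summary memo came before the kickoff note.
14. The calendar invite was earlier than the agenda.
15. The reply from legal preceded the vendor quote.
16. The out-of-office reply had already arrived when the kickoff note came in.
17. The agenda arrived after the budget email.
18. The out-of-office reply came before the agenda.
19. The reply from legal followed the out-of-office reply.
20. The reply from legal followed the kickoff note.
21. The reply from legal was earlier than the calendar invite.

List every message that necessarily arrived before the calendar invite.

the follow-up, the kickoff note, the out-of-office reply, the reply from legal, the status update, the summary memo

Directly stated before the calendar invite: the reply from legal and the status update.
The follow-up reaches the calendar invite via the follow-up → the summary memo → the status update → the calendar invite.
The kickoff note reaches the calendar invite via the kickoff note → the reply from legal → the calendar invite.
The out-of-office reply reaches the calendar invite via the out-of-office reply → the status update → the calendar invite.
Likewise the summary memo reaches the calendar invite by chaining the stated constraints.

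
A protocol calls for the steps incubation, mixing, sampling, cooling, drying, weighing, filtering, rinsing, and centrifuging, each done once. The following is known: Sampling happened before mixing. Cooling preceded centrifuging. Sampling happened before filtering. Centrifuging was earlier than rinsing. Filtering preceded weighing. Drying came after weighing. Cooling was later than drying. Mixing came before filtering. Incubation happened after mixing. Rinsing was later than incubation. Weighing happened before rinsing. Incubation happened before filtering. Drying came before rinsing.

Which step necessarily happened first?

sampling

Sampling has a chain of constraints placing it before every other step, so sampling must be first.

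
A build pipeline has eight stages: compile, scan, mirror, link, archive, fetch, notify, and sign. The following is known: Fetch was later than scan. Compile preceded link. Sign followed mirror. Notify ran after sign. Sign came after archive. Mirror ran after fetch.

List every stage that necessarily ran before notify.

Directly stated before notify: sign.
Archive reaches notify via archive → sign → notify.
Fetch reaches notify via fetch → mirror → sign → notify.
Mirror reaches notify via mirror → sign → notify.
Likewise scan reaches notify by chaining the stated constraints.

archive, fetch, mirror, scan, sign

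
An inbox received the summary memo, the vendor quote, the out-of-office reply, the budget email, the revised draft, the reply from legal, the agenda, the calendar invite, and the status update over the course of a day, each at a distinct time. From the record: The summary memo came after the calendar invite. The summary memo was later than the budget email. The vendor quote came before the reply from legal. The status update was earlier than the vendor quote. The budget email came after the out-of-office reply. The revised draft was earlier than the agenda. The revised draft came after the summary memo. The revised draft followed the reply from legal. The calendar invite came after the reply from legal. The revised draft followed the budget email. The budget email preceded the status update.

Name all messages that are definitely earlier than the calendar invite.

Directly stated before the calendar invite: the reply from legal.
The budget email reaches the calendar invite via the budget email → the status update → the vendor quote → the reply from legal → the calendar invite.
The out-of-office reply reaches the calendar invite via the out-of-office reply → the budget email → the status update → the vendor quote → the reply from legal → the calendar invite.
The status update reaches the calendar invite via the status update → the vendor quote → the reply from legal → the calendar invite.
Likewise the vendor quote reaches the calendar invite by chaining the stated constraints.
No chain forces the revised draft (or any of the others) ahead of the calendar invite.

the budget email, the out-of-office reply, the reply from legal, the status update, the vendor quote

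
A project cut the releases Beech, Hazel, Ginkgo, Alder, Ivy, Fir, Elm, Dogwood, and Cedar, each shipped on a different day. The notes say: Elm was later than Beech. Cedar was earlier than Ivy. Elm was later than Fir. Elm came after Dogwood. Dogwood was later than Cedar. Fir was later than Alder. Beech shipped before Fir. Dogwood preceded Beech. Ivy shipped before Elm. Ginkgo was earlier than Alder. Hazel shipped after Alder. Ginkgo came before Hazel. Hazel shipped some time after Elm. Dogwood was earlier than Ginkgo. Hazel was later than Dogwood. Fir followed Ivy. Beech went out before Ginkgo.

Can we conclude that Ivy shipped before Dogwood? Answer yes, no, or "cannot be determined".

No chain of stated constraints runs from Ivy to Dogwood, and none runs from Dogwood to Ivy either.
So the relative order of Ivy and Dogwood is not fixed by the given facts.

cannot be determined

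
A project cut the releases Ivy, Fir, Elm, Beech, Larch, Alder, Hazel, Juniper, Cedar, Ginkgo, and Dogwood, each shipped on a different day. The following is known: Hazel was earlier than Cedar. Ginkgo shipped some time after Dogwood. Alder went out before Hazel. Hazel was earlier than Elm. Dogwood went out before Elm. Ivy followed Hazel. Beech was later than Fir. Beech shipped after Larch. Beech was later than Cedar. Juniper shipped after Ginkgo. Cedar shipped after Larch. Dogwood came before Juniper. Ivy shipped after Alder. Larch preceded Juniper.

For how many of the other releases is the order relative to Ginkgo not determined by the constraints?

8

Forced before Ginkgo: Dogwood; forced after Ginkgo: Juniper.
That leaves Alder, Beech, Cedar, Elm, Fir, Hazel, Ivy, and Larch with no forced order relative to Ginkgo — 8.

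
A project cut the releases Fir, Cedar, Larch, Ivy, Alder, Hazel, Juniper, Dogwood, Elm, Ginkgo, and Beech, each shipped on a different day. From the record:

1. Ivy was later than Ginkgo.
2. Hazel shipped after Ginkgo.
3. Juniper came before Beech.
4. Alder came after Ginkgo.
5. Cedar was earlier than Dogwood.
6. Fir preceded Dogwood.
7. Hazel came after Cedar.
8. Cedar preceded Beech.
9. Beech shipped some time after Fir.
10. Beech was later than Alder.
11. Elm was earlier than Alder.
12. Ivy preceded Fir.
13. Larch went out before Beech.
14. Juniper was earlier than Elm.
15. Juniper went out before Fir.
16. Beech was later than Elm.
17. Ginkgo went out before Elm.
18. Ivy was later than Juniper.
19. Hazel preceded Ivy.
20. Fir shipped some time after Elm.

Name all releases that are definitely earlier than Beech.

Directly stated before Beech: Alder, Cedar, Elm, Fir, Juniper, and Larch.
Ginkgo reaches Beech via Ginkgo → Elm → Beech.
Hazel reaches Beech via Hazel → Ivy → Fir → Beech.
Ivy reaches Beech via Ivy → Fir → Beech.
No chain forces Dogwood ahead of Beech.

Alder, Cedar, Elm, Fir, Ginkgo, Hazel, Ivy, Juniper, Larch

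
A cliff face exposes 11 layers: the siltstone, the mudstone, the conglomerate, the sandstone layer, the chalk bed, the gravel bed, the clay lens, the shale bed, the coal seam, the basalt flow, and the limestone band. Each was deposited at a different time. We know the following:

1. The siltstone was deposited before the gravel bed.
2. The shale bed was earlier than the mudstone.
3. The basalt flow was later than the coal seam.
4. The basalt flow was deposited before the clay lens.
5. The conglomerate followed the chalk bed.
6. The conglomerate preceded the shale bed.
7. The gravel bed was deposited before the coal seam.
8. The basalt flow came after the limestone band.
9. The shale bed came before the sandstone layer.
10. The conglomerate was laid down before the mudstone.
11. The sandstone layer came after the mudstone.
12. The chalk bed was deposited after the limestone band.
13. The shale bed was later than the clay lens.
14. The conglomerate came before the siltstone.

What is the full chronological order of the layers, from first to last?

The constraints fix every adjacent pair, so only one ordering works:
the limestone band → the chalk bed → the conglomerate → the siltstone → the gravel bed → the coal seam → the basalt flow → the clay lens → the shale bed → the mudstone → the sandstone layer.

the limestone band, the chalk bed, the conglomerate, the siltstone, the gravel bed, the coal seam, the basalt flow, the clay lens, the shale bed, the mudstone, the sandstone layer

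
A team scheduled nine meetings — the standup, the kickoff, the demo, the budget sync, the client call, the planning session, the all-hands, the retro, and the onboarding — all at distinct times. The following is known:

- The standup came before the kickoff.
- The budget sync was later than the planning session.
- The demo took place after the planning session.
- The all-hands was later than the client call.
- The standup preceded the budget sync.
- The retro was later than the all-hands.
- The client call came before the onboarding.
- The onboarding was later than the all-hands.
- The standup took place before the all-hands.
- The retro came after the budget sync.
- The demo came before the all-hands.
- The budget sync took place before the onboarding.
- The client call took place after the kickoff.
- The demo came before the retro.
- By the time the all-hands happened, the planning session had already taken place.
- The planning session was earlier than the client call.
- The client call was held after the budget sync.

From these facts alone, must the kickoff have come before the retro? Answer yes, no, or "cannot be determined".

yes

Chain the constraints: the kickoff → the client call → the all-hands → the retro. Each link is directly stated, so the kickoff comes before the retro.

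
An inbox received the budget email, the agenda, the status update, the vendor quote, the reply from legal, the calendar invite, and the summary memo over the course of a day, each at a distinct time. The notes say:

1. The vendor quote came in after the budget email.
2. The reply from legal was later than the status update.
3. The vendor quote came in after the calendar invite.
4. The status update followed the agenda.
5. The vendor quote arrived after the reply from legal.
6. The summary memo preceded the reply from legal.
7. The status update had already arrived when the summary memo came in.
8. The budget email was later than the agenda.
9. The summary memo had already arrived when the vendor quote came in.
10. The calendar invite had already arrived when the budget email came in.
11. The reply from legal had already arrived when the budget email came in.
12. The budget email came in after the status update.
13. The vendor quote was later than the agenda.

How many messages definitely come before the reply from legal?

3

Directly stated before the reply from legal: the status update and the summary memo.
The agenda reaches the reply from legal via the agenda → the status update → the reply from legal.
That's the agenda, the status update, and the summary memo — 3 in all.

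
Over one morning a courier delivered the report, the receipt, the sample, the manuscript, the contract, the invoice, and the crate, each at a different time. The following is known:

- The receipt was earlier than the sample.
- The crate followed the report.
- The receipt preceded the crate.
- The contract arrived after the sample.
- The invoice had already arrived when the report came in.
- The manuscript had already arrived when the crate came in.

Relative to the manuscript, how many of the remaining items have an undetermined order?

5

Forced after the manuscript: the crate.
That leaves the contract, the invoice, the receipt, the report, and the sample with no forced order relative to the manuscript — 5.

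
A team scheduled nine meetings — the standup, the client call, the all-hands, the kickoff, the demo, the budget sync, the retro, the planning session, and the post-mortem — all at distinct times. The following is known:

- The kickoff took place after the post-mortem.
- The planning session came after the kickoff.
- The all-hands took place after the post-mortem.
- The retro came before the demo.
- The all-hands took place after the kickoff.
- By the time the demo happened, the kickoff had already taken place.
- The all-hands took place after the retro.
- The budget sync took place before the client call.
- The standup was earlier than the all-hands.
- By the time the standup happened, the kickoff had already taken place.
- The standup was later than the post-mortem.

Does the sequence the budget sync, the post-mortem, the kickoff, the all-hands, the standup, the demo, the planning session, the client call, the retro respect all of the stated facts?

no

The constraints require the standup before the all-hands, but in the proposed sequence the all-hands appears ahead of the standup. That one violation is enough.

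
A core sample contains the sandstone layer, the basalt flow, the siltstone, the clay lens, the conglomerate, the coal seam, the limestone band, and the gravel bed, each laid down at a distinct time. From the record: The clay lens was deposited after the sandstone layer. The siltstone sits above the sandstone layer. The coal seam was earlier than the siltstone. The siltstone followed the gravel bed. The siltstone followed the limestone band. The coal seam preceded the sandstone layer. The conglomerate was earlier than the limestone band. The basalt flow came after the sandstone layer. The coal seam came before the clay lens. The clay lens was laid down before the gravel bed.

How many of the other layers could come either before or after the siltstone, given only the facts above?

1

Forced before the siltstone: the clay lens, the coal seam, the conglomerate, the gravel bed, the limestone band, and the sandstone layer.
That leaves the basalt flow with no forced order relative to the siltstone — 1.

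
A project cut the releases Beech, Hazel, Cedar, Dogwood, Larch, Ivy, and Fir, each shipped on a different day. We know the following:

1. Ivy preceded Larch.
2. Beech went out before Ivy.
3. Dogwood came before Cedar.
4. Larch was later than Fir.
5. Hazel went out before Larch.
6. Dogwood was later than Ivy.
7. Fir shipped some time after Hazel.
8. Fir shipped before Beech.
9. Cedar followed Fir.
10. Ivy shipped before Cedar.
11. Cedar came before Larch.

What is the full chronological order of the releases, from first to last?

The constraints fix every adjacent pair, so only one ordering works:
Hazel → Fir → Beech → Ivy → Dogwood → Cedar → Larch.

Hazel, Fir, Beech, Ivy, Dogwood, Cedar, Larch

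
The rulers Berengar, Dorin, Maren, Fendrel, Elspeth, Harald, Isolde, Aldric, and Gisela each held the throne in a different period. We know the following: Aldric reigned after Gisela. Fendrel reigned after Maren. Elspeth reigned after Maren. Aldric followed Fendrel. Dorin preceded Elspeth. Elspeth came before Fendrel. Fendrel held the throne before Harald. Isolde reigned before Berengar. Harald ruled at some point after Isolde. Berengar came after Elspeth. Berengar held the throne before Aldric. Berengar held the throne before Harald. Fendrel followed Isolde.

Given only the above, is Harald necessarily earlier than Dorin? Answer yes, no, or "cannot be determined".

no

Tracing the constraints gives Dorin → Elspeth → Fendrel → Harald, so Dorin must come before Harald.
That means Harald cannot be before Dorin.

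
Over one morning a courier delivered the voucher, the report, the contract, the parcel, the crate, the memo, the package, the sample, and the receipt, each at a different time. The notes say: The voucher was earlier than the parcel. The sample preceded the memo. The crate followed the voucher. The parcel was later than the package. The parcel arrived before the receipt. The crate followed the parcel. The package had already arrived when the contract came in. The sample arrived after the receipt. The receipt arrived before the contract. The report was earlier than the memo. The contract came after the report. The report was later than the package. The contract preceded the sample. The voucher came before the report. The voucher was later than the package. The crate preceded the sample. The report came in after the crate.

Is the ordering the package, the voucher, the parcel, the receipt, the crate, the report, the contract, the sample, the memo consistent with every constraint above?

yes

Check each stated constraint against the proposed order — e.g. the package is ahead of the report; the package is ahead of the contract. Every pair is in the required order; nothing is violated.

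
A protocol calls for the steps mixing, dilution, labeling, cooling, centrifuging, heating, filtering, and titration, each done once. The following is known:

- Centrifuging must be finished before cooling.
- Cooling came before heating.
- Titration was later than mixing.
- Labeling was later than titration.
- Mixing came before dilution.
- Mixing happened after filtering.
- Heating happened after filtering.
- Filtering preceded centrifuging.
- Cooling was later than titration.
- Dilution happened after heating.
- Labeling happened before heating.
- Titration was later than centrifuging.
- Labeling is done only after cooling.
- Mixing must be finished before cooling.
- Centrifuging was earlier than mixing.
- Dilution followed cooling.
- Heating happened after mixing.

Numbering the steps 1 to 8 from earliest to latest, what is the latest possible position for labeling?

Labeling must come before dilution and heating — 2 steps forced after it.
Everything else can be placed before labeling in some valid order, so labeling can sit as late as position 8 − 2 = 6.

6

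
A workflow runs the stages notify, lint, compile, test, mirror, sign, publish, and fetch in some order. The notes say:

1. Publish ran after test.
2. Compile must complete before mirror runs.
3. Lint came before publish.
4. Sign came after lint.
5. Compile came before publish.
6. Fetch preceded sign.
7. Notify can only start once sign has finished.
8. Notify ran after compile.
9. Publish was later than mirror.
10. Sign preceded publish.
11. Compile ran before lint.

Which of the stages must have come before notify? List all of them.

Directly stated before notify: compile and sign.
Fetch reaches notify via fetch → sign → notify.
Lint reaches notify via lint → sign → notify.
No chain forces publish (or any of the others) ahead of notify.

compile, fetch, lint, sign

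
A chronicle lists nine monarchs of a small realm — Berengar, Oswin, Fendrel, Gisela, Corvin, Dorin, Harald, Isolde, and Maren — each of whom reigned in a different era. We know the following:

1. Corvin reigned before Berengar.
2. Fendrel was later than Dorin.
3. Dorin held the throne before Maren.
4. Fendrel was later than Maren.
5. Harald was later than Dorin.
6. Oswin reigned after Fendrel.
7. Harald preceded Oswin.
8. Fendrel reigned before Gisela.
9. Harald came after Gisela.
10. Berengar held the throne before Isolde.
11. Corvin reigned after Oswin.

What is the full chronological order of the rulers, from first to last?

Dorin, Maren, Fendrel, Gisela, Harald, Oswin, Corvin, Berengar, Isolde

The constraints fix every adjacent pair, so only one ordering works:
Dorin → Maren → Fendrel → Gisela → Harald → Oswin → Corvin → Berengar → Isolde.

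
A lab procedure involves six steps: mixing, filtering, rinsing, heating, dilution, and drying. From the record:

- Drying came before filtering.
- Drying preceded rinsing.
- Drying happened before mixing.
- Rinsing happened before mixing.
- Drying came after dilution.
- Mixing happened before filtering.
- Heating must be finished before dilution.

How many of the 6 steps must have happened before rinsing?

Directly stated before rinsing: drying.
Dilution reaches rinsing via dilution → drying → rinsing.
Heating reaches rinsing via heating → dilution → drying → rinsing.
No chain forces filtering (or any of the others) ahead of rinsing.
That's dilution, drying, and heating — 3 in all.

3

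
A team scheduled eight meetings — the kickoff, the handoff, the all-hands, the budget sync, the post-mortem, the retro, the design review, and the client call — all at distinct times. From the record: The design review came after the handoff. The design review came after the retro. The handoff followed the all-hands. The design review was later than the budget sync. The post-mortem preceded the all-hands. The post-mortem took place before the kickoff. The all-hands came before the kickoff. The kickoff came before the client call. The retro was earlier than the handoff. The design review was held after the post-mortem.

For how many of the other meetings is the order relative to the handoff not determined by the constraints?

Forced before the handoff: the all-hands, the post-mortem, and the retro; forced after the handoff: the design review.
That leaves the budget sync, the client call, and the kickoff with no forced order relative to the handoff — 3.

3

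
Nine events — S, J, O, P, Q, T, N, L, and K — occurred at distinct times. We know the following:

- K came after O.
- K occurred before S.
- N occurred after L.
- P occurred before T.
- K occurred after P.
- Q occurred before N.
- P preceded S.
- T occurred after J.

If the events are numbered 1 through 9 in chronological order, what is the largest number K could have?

8

K must come before S — 1 event forced after it.
Everything else can be placed before K in some valid order, so K can sit as late as position 9 − 1 = 8.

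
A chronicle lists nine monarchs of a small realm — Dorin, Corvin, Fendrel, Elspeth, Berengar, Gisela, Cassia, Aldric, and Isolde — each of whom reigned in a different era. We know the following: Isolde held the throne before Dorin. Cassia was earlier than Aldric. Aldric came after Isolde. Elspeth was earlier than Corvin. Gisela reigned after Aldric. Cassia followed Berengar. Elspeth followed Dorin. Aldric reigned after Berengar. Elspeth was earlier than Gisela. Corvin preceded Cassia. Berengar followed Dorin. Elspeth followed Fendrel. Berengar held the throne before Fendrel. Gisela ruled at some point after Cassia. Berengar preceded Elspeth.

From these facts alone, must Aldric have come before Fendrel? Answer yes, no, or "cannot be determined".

Tracing the constraints gives Fendrel → Elspeth → Corvin → Cassia → Aldric, so Fendrel must come before Aldric.
That means Aldric cannot be before Fendrel.

no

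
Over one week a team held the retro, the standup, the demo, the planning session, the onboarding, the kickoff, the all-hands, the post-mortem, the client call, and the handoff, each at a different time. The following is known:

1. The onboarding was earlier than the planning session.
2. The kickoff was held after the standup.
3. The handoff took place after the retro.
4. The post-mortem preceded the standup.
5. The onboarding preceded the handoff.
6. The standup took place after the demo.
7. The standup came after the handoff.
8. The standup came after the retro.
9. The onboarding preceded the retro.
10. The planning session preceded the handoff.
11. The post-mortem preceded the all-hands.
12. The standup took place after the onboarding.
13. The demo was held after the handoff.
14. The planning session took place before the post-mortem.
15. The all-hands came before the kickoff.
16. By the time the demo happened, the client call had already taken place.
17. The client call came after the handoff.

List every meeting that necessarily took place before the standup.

Directly stated before the standup: the demo, the handoff, the onboarding, the post-mortem, and the retro.
The client call reaches the standup via the client call → the demo → the standup.
The planning session reaches the standup via the planning session → the handoff → the standup.

the client call, the demo, the handoff, the onboarding, the planning session, the post-mortem, the retro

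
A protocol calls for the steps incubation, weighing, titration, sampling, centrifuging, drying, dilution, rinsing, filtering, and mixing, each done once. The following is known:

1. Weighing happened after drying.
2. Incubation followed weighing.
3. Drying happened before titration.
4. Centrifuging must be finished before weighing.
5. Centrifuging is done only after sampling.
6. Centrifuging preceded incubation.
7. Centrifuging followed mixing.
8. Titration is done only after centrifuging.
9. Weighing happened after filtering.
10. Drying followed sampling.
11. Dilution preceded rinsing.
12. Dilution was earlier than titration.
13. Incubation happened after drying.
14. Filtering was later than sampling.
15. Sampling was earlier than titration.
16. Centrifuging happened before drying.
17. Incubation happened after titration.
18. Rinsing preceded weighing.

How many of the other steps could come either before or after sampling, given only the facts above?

Forced after sampling: centrifuging, drying, filtering, incubation, titration, and weighing.
That leaves dilution, mixing, and rinsing with no forced order relative to sampling — 3.

3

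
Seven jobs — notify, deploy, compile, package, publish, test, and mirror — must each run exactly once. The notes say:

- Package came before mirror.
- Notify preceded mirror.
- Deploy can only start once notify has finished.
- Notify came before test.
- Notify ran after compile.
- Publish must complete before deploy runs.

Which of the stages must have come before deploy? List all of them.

Directly stated before deploy: notify and publish.
Compile reaches deploy via compile → notify → deploy.
No chain forces test (or any of the others) ahead of deploy.

compile, notify, publish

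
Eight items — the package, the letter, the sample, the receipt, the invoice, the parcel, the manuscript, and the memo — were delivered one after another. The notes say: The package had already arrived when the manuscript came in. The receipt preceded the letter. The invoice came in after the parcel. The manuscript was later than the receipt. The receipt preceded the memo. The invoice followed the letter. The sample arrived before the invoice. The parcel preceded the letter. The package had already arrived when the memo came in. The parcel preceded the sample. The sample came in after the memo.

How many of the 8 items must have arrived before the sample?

Directly stated before the sample: the memo and the parcel.
The package reaches the sample via the package → the memo → the sample.
The receipt reaches the sample via the receipt → the memo → the sample.
No chain forces the manuscript (or any of the others) ahead of the sample.
That's the memo, the package, the parcel, and the receipt — 4 in all.

4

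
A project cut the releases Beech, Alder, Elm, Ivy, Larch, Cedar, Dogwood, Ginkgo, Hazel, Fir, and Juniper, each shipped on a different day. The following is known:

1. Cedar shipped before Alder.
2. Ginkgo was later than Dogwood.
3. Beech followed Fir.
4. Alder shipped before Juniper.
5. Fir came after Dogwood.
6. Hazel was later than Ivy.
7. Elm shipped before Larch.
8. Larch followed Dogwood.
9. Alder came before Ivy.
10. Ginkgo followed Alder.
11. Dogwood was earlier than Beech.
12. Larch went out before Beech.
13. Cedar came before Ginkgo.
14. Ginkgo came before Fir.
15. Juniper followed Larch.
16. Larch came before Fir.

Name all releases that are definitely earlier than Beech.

Directly stated before Beech: Dogwood, Fir, and Larch.
Alder reaches Beech via Alder → Ginkgo → Fir → Beech.
Cedar reaches Beech via Cedar → Ginkgo → Fir → Beech.
Elm reaches Beech via Elm → Larch → Beech.
Likewise Ginkgo reaches Beech by chaining the stated constraints.
No chain forces Hazel (or any of the others) ahead of Beech.

Alder, Cedar, Dogwood, Elm, Fir, Ginkgo, Larch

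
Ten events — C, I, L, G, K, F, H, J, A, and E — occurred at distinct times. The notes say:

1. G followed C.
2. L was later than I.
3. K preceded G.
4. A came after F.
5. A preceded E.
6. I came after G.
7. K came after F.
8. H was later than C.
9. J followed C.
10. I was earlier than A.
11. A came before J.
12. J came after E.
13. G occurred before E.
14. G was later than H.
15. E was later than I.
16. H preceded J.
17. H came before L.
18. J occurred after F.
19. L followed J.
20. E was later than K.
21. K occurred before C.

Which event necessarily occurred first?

F

F has a chain of constraints placing it before every other event, so F must be first.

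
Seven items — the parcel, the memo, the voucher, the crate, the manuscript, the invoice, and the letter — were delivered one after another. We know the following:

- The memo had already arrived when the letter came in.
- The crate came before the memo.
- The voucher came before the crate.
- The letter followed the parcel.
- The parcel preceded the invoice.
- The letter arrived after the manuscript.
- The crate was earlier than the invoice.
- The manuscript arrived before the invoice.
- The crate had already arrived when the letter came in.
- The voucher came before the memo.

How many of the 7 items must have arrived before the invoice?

4

Directly stated before the invoice: the crate, the manuscript, and the parcel.
The voucher reaches the invoice via the voucher → the crate → the invoice.
That's the crate, the manuscript, the parcel, and the voucher — 4 in all.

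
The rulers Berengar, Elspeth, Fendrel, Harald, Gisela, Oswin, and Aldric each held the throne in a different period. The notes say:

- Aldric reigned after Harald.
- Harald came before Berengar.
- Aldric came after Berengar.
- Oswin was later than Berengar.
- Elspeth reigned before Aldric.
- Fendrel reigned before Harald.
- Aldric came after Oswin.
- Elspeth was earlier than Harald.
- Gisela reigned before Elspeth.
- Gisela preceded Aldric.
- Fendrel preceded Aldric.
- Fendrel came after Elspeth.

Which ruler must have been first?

Gisela

Gisela has a chain of constraints placing them before every other ruler, so Gisela must be first.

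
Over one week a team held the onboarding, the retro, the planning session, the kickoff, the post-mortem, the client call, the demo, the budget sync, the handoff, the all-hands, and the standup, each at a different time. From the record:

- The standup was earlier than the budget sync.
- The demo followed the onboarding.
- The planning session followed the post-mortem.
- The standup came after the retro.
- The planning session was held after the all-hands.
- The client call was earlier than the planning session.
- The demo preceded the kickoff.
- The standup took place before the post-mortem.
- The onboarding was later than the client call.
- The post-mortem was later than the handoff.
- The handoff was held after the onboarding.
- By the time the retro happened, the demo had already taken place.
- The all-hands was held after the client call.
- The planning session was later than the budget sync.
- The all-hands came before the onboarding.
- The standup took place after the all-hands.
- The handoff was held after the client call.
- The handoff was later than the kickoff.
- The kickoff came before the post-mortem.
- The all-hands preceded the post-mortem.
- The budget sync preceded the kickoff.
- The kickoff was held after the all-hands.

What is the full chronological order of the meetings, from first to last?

The constraints fix every adjacent pair, so only one ordering works:
the client call → the all-hands → the onboarding → the demo → the retro → the standup → the budget sync → the kickoff → the handoff → the post-mortem → the planning session.

the client call, the all-hands, the onboarding, the demo, the retro, the standup, the budget sync, the kickoff, the handoff, the post-mortem, the planning session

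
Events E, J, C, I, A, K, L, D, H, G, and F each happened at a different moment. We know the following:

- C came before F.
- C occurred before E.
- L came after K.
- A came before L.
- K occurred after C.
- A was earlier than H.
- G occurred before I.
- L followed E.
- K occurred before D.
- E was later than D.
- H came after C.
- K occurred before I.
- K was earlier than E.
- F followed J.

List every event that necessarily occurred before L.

A, C, D, E, K

Directly stated before L: A, E, and K.
C reaches L via C → K → L.
D reaches L via D → E → L.
No chain forces H (or any of the others) ahead of L.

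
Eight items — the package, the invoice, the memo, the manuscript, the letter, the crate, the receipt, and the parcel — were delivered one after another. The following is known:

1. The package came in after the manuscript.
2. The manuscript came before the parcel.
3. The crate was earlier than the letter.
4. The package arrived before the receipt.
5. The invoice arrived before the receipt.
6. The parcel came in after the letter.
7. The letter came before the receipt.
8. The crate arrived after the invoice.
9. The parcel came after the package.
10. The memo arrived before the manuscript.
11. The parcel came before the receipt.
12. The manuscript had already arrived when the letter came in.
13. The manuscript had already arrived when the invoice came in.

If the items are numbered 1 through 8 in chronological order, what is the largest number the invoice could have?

4

The invoice must come before the crate, the letter, the parcel, and the receipt — 4 items forced after it.
Everything else can be placed before the invoice in some valid order, so the invoice can sit as late as position 8 − 4 = 4.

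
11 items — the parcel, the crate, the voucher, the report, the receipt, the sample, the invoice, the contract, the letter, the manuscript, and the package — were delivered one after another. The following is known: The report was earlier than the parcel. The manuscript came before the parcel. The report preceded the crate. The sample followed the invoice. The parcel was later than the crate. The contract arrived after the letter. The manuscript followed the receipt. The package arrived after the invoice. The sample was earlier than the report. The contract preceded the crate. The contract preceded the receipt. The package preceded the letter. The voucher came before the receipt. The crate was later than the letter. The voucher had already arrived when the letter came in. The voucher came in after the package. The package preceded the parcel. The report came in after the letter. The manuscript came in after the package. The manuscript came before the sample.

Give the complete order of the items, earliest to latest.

the invoice, the package, the voucher, the letter, the contract, the receipt, the manuscript, the sample, the report, the crate, the parcel

The constraints fix every adjacent pair, so only one ordering works:
the invoice → the package → the voucher → the letter → the contract → the receipt → the manuscript → the sample → the report → the crate → the parcel.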